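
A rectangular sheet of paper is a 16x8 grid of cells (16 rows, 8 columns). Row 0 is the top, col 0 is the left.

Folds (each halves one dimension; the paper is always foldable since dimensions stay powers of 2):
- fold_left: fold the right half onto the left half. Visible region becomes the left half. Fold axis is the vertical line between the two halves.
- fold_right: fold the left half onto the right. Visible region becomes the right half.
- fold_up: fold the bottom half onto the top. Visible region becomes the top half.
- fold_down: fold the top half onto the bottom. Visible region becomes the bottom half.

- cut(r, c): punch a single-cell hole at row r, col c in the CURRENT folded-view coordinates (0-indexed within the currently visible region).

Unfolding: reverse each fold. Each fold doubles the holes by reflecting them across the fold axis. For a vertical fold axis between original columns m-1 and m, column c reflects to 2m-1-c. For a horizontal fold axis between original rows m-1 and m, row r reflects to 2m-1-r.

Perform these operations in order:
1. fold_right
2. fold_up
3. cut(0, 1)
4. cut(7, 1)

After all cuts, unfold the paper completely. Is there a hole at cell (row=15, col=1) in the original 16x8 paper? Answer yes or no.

Op 1 fold_right: fold axis v@4; visible region now rows[0,16) x cols[4,8) = 16x4
Op 2 fold_up: fold axis h@8; visible region now rows[0,8) x cols[4,8) = 8x4
Op 3 cut(0, 1): punch at orig (0,5); cuts so far [(0, 5)]; region rows[0,8) x cols[4,8) = 8x4
Op 4 cut(7, 1): punch at orig (7,5); cuts so far [(0, 5), (7, 5)]; region rows[0,8) x cols[4,8) = 8x4
Unfold 1 (reflect across h@8): 4 holes -> [(0, 5), (7, 5), (8, 5), (15, 5)]
Unfold 2 (reflect across v@4): 8 holes -> [(0, 2), (0, 5), (7, 2), (7, 5), (8, 2), (8, 5), (15, 2), (15, 5)]
Holes: [(0, 2), (0, 5), (7, 2), (7, 5), (8, 2), (8, 5), (15, 2), (15, 5)]

Answer: no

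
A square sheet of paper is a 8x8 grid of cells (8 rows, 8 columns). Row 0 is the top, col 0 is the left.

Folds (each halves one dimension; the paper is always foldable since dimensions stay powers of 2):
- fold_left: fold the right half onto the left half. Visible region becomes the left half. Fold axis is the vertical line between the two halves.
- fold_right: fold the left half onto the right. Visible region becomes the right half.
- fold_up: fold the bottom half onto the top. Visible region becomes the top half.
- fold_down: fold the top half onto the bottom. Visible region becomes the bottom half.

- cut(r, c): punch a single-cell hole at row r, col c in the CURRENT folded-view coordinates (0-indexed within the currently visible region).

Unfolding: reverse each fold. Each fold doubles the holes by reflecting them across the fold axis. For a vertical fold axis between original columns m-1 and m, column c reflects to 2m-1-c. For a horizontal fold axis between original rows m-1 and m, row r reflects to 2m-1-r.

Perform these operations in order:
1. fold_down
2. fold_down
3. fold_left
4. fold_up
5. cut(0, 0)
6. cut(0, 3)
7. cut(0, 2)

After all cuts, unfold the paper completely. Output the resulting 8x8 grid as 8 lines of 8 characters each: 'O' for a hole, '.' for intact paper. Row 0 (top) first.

Op 1 fold_down: fold axis h@4; visible region now rows[4,8) x cols[0,8) = 4x8
Op 2 fold_down: fold axis h@6; visible region now rows[6,8) x cols[0,8) = 2x8
Op 3 fold_left: fold axis v@4; visible region now rows[6,8) x cols[0,4) = 2x4
Op 4 fold_up: fold axis h@7; visible region now rows[6,7) x cols[0,4) = 1x4
Op 5 cut(0, 0): punch at orig (6,0); cuts so far [(6, 0)]; region rows[6,7) x cols[0,4) = 1x4
Op 6 cut(0, 3): punch at orig (6,3); cuts so far [(6, 0), (6, 3)]; region rows[6,7) x cols[0,4) = 1x4
Op 7 cut(0, 2): punch at orig (6,2); cuts so far [(6, 0), (6, 2), (6, 3)]; region rows[6,7) x cols[0,4) = 1x4
Unfold 1 (reflect across h@7): 6 holes -> [(6, 0), (6, 2), (6, 3), (7, 0), (7, 2), (7, 3)]
Unfold 2 (reflect across v@4): 12 holes -> [(6, 0), (6, 2), (6, 3), (6, 4), (6, 5), (6, 7), (7, 0), (7, 2), (7, 3), (7, 4), (7, 5), (7, 7)]
Unfold 3 (reflect across h@6): 24 holes -> [(4, 0), (4, 2), (4, 3), (4, 4), (4, 5), (4, 7), (5, 0), (5, 2), (5, 3), (5, 4), (5, 5), (5, 7), (6, 0), (6, 2), (6, 3), (6, 4), (6, 5), (6, 7), (7, 0), (7, 2), (7, 3), (7, 4), (7, 5), (7, 7)]
Unfold 4 (reflect across h@4): 48 holes -> [(0, 0), (0, 2), (0, 3), (0, 4), (0, 5), (0, 7), (1, 0), (1, 2), (1, 3), (1, 4), (1, 5), (1, 7), (2, 0), (2, 2), (2, 3), (2, 4), (2, 5), (2, 7), (3, 0), (3, 2), (3, 3), (3, 4), (3, 5), (3, 7), (4, 0), (4, 2), (4, 3), (4, 4), (4, 5), (4, 7), (5, 0), (5, 2), (5, 3), (5, 4), (5, 5), (5, 7), (6, 0), (6, 2), (6, 3), (6, 4), (6, 5), (6, 7), (7, 0), (7, 2), (7, 3), (7, 4), (7, 5), (7, 7)]

Answer: O.OOOO.O
O.OOOO.O
O.OOOO.O
O.OOOO.O
O.OOOO.O
O.OOOO.O
O.OOOO.O
O.OOOO.O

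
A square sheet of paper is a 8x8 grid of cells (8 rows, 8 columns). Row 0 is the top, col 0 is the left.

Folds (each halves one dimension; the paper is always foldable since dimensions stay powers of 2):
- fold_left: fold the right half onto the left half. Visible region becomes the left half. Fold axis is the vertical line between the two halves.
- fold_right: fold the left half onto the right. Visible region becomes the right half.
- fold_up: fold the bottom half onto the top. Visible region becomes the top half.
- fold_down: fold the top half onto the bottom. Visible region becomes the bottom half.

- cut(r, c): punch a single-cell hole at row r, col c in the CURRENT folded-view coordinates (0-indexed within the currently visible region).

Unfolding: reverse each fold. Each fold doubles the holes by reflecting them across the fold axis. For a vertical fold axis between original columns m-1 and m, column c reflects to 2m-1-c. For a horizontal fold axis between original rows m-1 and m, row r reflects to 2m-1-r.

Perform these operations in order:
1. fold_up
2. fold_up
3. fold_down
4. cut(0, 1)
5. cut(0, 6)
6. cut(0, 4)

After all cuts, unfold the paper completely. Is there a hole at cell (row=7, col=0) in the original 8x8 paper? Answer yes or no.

Answer: no

Derivation:
Op 1 fold_up: fold axis h@4; visible region now rows[0,4) x cols[0,8) = 4x8
Op 2 fold_up: fold axis h@2; visible region now rows[0,2) x cols[0,8) = 2x8
Op 3 fold_down: fold axis h@1; visible region now rows[1,2) x cols[0,8) = 1x8
Op 4 cut(0, 1): punch at orig (1,1); cuts so far [(1, 1)]; region rows[1,2) x cols[0,8) = 1x8
Op 5 cut(0, 6): punch at orig (1,6); cuts so far [(1, 1), (1, 6)]; region rows[1,2) x cols[0,8) = 1x8
Op 6 cut(0, 4): punch at orig (1,4); cuts so far [(1, 1), (1, 4), (1, 6)]; region rows[1,2) x cols[0,8) = 1x8
Unfold 1 (reflect across h@1): 6 holes -> [(0, 1), (0, 4), (0, 6), (1, 1), (1, 4), (1, 6)]
Unfold 2 (reflect across h@2): 12 holes -> [(0, 1), (0, 4), (0, 6), (1, 1), (1, 4), (1, 6), (2, 1), (2, 4), (2, 6), (3, 1), (3, 4), (3, 6)]
Unfold 3 (reflect across h@4): 24 holes -> [(0, 1), (0, 4), (0, 6), (1, 1), (1, 4), (1, 6), (2, 1), (2, 4), (2, 6), (3, 1), (3, 4), (3, 6), (4, 1), (4, 4), (4, 6), (5, 1), (5, 4), (5, 6), (6, 1), (6, 4), (6, 6), (7, 1), (7, 4), (7, 6)]
Holes: [(0, 1), (0, 4), (0, 6), (1, 1), (1, 4), (1, 6), (2, 1), (2, 4), (2, 6), (3, 1), (3, 4), (3, 6), (4, 1), (4, 4), (4, 6), (5, 1), (5, 4), (5, 6), (6, 1), (6, 4), (6, 6), (7, 1), (7, 4), (7, 6)]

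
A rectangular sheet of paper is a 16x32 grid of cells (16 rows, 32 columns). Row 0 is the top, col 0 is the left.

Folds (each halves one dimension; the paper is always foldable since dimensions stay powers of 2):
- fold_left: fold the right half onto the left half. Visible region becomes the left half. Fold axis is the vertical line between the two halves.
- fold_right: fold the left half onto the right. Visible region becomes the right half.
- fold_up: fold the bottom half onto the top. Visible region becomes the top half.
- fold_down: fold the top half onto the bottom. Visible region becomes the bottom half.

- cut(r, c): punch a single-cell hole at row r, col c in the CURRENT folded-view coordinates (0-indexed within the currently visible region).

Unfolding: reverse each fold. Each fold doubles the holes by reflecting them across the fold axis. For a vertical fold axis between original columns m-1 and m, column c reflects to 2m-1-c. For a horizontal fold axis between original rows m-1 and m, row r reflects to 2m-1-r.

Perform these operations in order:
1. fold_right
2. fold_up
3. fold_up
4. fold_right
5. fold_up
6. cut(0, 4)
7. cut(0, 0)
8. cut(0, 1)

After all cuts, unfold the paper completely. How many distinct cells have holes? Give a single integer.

Op 1 fold_right: fold axis v@16; visible region now rows[0,16) x cols[16,32) = 16x16
Op 2 fold_up: fold axis h@8; visible region now rows[0,8) x cols[16,32) = 8x16
Op 3 fold_up: fold axis h@4; visible region now rows[0,4) x cols[16,32) = 4x16
Op 4 fold_right: fold axis v@24; visible region now rows[0,4) x cols[24,32) = 4x8
Op 5 fold_up: fold axis h@2; visible region now rows[0,2) x cols[24,32) = 2x8
Op 6 cut(0, 4): punch at orig (0,28); cuts so far [(0, 28)]; region rows[0,2) x cols[24,32) = 2x8
Op 7 cut(0, 0): punch at orig (0,24); cuts so far [(0, 24), (0, 28)]; region rows[0,2) x cols[24,32) = 2x8
Op 8 cut(0, 1): punch at orig (0,25); cuts so far [(0, 24), (0, 25), (0, 28)]; region rows[0,2) x cols[24,32) = 2x8
Unfold 1 (reflect across h@2): 6 holes -> [(0, 24), (0, 25), (0, 28), (3, 24), (3, 25), (3, 28)]
Unfold 2 (reflect across v@24): 12 holes -> [(0, 19), (0, 22), (0, 23), (0, 24), (0, 25), (0, 28), (3, 19), (3, 22), (3, 23), (3, 24), (3, 25), (3, 28)]
Unfold 3 (reflect across h@4): 24 holes -> [(0, 19), (0, 22), (0, 23), (0, 24), (0, 25), (0, 28), (3, 19), (3, 22), (3, 23), (3, 24), (3, 25), (3, 28), (4, 19), (4, 22), (4, 23), (4, 24), (4, 25), (4, 28), (7, 19), (7, 22), (7, 23), (7, 24), (7, 25), (7, 28)]
Unfold 4 (reflect across h@8): 48 holes -> [(0, 19), (0, 22), (0, 23), (0, 24), (0, 25), (0, 28), (3, 19), (3, 22), (3, 23), (3, 24), (3, 25), (3, 28), (4, 19), (4, 22), (4, 23), (4, 24), (4, 25), (4, 28), (7, 19), (7, 22), (7, 23), (7, 24), (7, 25), (7, 28), (8, 19), (8, 22), (8, 23), (8, 24), (8, 25), (8, 28), (11, 19), (11, 22), (11, 23), (11, 24), (11, 25), (11, 28), (12, 19), (12, 22), (12, 23), (12, 24), (12, 25), (12, 28), (15, 19), (15, 22), (15, 23), (15, 24), (15, 25), (15, 28)]
Unfold 5 (reflect across v@16): 96 holes -> [(0, 3), (0, 6), (0, 7), (0, 8), (0, 9), (0, 12), (0, 19), (0, 22), (0, 23), (0, 24), (0, 25), (0, 28), (3, 3), (3, 6), (3, 7), (3, 8), (3, 9), (3, 12), (3, 19), (3, 22), (3, 23), (3, 24), (3, 25), (3, 28), (4, 3), (4, 6), (4, 7), (4, 8), (4, 9), (4, 12), (4, 19), (4, 22), (4, 23), (4, 24), (4, 25), (4, 28), (7, 3), (7, 6), (7, 7), (7, 8), (7, 9), (7, 12), (7, 19), (7, 22), (7, 23), (7, 24), (7, 25), (7, 28), (8, 3), (8, 6), (8, 7), (8, 8), (8, 9), (8, 12), (8, 19), (8, 22), (8, 23), (8, 24), (8, 25), (8, 28), (11, 3), (11, 6), (11, 7), (11, 8), (11, 9), (11, 12), (11, 19), (11, 22), (11, 23), (11, 24), (11, 25), (11, 28), (12, 3), (12, 6), (12, 7), (12, 8), (12, 9), (12, 12), (12, 19), (12, 22), (12, 23), (12, 24), (12, 25), (12, 28), (15, 3), (15, 6), (15, 7), (15, 8), (15, 9), (15, 12), (15, 19), (15, 22), (15, 23), (15, 24), (15, 25), (15, 28)]

Answer: 96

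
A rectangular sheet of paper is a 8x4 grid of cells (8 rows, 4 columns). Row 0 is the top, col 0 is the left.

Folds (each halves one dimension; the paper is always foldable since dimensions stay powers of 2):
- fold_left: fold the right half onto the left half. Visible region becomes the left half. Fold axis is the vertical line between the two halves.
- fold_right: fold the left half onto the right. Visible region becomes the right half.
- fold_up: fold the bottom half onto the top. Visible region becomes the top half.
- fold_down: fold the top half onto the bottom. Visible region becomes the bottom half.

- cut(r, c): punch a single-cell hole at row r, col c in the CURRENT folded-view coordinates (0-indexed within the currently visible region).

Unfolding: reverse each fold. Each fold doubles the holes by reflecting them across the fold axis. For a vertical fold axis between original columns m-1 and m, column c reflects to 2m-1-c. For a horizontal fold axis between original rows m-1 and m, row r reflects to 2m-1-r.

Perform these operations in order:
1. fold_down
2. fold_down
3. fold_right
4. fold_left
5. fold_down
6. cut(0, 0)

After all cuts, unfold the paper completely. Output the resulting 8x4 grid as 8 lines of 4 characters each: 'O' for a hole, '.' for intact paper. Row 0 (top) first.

Answer: OOOO
OOOO
OOOO
OOOO
OOOO
OOOO
OOOO
OOOO

Derivation:
Op 1 fold_down: fold axis h@4; visible region now rows[4,8) x cols[0,4) = 4x4
Op 2 fold_down: fold axis h@6; visible region now rows[6,8) x cols[0,4) = 2x4
Op 3 fold_right: fold axis v@2; visible region now rows[6,8) x cols[2,4) = 2x2
Op 4 fold_left: fold axis v@3; visible region now rows[6,8) x cols[2,3) = 2x1
Op 5 fold_down: fold axis h@7; visible region now rows[7,8) x cols[2,3) = 1x1
Op 6 cut(0, 0): punch at orig (7,2); cuts so far [(7, 2)]; region rows[7,8) x cols[2,3) = 1x1
Unfold 1 (reflect across h@7): 2 holes -> [(6, 2), (7, 2)]
Unfold 2 (reflect across v@3): 4 holes -> [(6, 2), (6, 3), (7, 2), (7, 3)]
Unfold 3 (reflect across v@2): 8 holes -> [(6, 0), (6, 1), (6, 2), (6, 3), (7, 0), (7, 1), (7, 2), (7, 3)]
Unfold 4 (reflect across h@6): 16 holes -> [(4, 0), (4, 1), (4, 2), (4, 3), (5, 0), (5, 1), (5, 2), (5, 3), (6, 0), (6, 1), (6, 2), (6, 3), (7, 0), (7, 1), (7, 2), (7, 3)]
Unfold 5 (reflect across h@4): 32 holes -> [(0, 0), (0, 1), (0, 2), (0, 3), (1, 0), (1, 1), (1, 2), (1, 3), (2, 0), (2, 1), (2, 2), (2, 3), (3, 0), (3, 1), (3, 2), (3, 3), (4, 0), (4, 1), (4, 2), (4, 3), (5, 0), (5, 1), (5, 2), (5, 3), (6, 0), (6, 1), (6, 2), (6, 3), (7, 0), (7, 1), (7, 2), (7, 3)]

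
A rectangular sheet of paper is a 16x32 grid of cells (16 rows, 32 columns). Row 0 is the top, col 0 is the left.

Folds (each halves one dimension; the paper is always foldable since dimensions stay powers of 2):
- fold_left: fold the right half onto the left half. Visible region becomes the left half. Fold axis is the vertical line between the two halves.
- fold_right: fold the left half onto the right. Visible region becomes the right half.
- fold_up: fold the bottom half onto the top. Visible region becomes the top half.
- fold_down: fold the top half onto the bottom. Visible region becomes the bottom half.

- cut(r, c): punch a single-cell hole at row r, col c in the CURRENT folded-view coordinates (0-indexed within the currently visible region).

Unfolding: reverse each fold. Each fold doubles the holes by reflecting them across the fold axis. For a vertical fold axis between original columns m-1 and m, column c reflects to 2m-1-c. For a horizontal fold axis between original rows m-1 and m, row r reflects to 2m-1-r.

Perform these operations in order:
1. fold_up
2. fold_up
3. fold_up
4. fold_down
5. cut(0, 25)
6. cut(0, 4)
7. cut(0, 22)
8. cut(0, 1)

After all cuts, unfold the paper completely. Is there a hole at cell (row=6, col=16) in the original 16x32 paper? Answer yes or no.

Op 1 fold_up: fold axis h@8; visible region now rows[0,8) x cols[0,32) = 8x32
Op 2 fold_up: fold axis h@4; visible region now rows[0,4) x cols[0,32) = 4x32
Op 3 fold_up: fold axis h@2; visible region now rows[0,2) x cols[0,32) = 2x32
Op 4 fold_down: fold axis h@1; visible region now rows[1,2) x cols[0,32) = 1x32
Op 5 cut(0, 25): punch at orig (1,25); cuts so far [(1, 25)]; region rows[1,2) x cols[0,32) = 1x32
Op 6 cut(0, 4): punch at orig (1,4); cuts so far [(1, 4), (1, 25)]; region rows[1,2) x cols[0,32) = 1x32
Op 7 cut(0, 22): punch at orig (1,22); cuts so far [(1, 4), (1, 22), (1, 25)]; region rows[1,2) x cols[0,32) = 1x32
Op 8 cut(0, 1): punch at orig (1,1); cuts so far [(1, 1), (1, 4), (1, 22), (1, 25)]; region rows[1,2) x cols[0,32) = 1x32
Unfold 1 (reflect across h@1): 8 holes -> [(0, 1), (0, 4), (0, 22), (0, 25), (1, 1), (1, 4), (1, 22), (1, 25)]
Unfold 2 (reflect across h@2): 16 holes -> [(0, 1), (0, 4), (0, 22), (0, 25), (1, 1), (1, 4), (1, 22), (1, 25), (2, 1), (2, 4), (2, 22), (2, 25), (3, 1), (3, 4), (3, 22), (3, 25)]
Unfold 3 (reflect across h@4): 32 holes -> [(0, 1), (0, 4), (0, 22), (0, 25), (1, 1), (1, 4), (1, 22), (1, 25), (2, 1), (2, 4), (2, 22), (2, 25), (3, 1), (3, 4), (3, 22), (3, 25), (4, 1), (4, 4), (4, 22), (4, 25), (5, 1), (5, 4), (5, 22), (5, 25), (6, 1), (6, 4), (6, 22), (6, 25), (7, 1), (7, 4), (7, 22), (7, 25)]
Unfold 4 (reflect across h@8): 64 holes -> [(0, 1), (0, 4), (0, 22), (0, 25), (1, 1), (1, 4), (1, 22), (1, 25), (2, 1), (2, 4), (2, 22), (2, 25), (3, 1), (3, 4), (3, 22), (3, 25), (4, 1), (4, 4), (4, 22), (4, 25), (5, 1), (5, 4), (5, 22), (5, 25), (6, 1), (6, 4), (6, 22), (6, 25), (7, 1), (7, 4), (7, 22), (7, 25), (8, 1), (8, 4), (8, 22), (8, 25), (9, 1), (9, 4), (9, 22), (9, 25), (10, 1), (10, 4), (10, 22), (10, 25), (11, 1), (11, 4), (11, 22), (11, 25), (12, 1), (12, 4), (12, 22), (12, 25), (13, 1), (13, 4), (13, 22), (13, 25), (14, 1), (14, 4), (14, 22), (14, 25), (15, 1), (15, 4), (15, 22), (15, 25)]
Holes: [(0, 1), (0, 4), (0, 22), (0, 25), (1, 1), (1, 4), (1, 22), (1, 25), (2, 1), (2, 4), (2, 22), (2, 25), (3, 1), (3, 4), (3, 22), (3, 25), (4, 1), (4, 4), (4, 22), (4, 25), (5, 1), (5, 4), (5, 22), (5, 25), (6, 1), (6, 4), (6, 22), (6, 25), (7, 1), (7, 4), (7, 22), (7, 25), (8, 1), (8, 4), (8, 22), (8, 25), (9, 1), (9, 4), (9, 22), (9, 25), (10, 1), (10, 4), (10, 22), (10, 25), (11, 1), (11, 4), (11, 22), (11, 25), (12, 1), (12, 4), (12, 22), (12, 25), (13, 1), (13, 4), (13, 22), (13, 25), (14, 1), (14, 4), (14, 22), (14, 25), (15, 1), (15, 4), (15, 22), (15, 25)]

Answer: no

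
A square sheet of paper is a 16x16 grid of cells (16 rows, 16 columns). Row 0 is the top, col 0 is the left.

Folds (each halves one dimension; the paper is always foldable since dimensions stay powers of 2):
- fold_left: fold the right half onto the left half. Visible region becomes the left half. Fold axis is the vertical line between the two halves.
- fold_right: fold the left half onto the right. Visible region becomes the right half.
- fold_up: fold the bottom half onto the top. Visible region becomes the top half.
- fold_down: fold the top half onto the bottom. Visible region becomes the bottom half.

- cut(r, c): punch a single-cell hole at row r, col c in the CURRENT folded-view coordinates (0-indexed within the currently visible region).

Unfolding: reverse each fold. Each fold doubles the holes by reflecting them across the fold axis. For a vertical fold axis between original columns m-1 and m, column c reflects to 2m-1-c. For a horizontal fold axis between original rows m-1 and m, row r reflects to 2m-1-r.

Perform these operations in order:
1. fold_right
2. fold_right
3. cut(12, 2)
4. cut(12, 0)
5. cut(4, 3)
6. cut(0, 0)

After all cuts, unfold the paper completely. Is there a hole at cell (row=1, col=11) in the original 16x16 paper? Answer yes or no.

Answer: no

Derivation:
Op 1 fold_right: fold axis v@8; visible region now rows[0,16) x cols[8,16) = 16x8
Op 2 fold_right: fold axis v@12; visible region now rows[0,16) x cols[12,16) = 16x4
Op 3 cut(12, 2): punch at orig (12,14); cuts so far [(12, 14)]; region rows[0,16) x cols[12,16) = 16x4
Op 4 cut(12, 0): punch at orig (12,12); cuts so far [(12, 12), (12, 14)]; region rows[0,16) x cols[12,16) = 16x4
Op 5 cut(4, 3): punch at orig (4,15); cuts so far [(4, 15), (12, 12), (12, 14)]; region rows[0,16) x cols[12,16) = 16x4
Op 6 cut(0, 0): punch at orig (0,12); cuts so far [(0, 12), (4, 15), (12, 12), (12, 14)]; region rows[0,16) x cols[12,16) = 16x4
Unfold 1 (reflect across v@12): 8 holes -> [(0, 11), (0, 12), (4, 8), (4, 15), (12, 9), (12, 11), (12, 12), (12, 14)]
Unfold 2 (reflect across v@8): 16 holes -> [(0, 3), (0, 4), (0, 11), (0, 12), (4, 0), (4, 7), (4, 8), (4, 15), (12, 1), (12, 3), (12, 4), (12, 6), (12, 9), (12, 11), (12, 12), (12, 14)]
Holes: [(0, 3), (0, 4), (0, 11), (0, 12), (4, 0), (4, 7), (4, 8), (4, 15), (12, 1), (12, 3), (12, 4), (12, 6), (12, 9), (12, 11), (12, 12), (12, 14)]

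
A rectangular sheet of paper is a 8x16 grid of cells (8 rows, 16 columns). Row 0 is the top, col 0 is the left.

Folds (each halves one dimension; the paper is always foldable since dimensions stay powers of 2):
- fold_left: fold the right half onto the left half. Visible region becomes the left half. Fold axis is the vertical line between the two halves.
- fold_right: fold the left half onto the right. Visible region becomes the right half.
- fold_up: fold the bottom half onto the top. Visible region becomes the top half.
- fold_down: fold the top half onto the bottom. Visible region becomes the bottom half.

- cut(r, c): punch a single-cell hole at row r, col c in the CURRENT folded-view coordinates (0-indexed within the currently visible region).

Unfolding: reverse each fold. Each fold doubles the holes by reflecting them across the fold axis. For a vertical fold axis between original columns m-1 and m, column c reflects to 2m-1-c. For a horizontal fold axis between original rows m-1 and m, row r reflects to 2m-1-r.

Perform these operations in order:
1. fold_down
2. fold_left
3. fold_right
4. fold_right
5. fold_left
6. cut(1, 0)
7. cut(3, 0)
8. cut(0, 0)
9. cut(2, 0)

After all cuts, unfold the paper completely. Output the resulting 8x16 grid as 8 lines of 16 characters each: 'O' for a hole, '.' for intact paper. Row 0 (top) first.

Answer: OOOOOOOOOOOOOOOO
OOOOOOOOOOOOOOOO
OOOOOOOOOOOOOOOO
OOOOOOOOOOOOOOOO
OOOOOOOOOOOOOOOO
OOOOOOOOOOOOOOOO
OOOOOOOOOOOOOOOO
OOOOOOOOOOOOOOOO

Derivation:
Op 1 fold_down: fold axis h@4; visible region now rows[4,8) x cols[0,16) = 4x16
Op 2 fold_left: fold axis v@8; visible region now rows[4,8) x cols[0,8) = 4x8
Op 3 fold_right: fold axis v@4; visible region now rows[4,8) x cols[4,8) = 4x4
Op 4 fold_right: fold axis v@6; visible region now rows[4,8) x cols[6,8) = 4x2
Op 5 fold_left: fold axis v@7; visible region now rows[4,8) x cols[6,7) = 4x1
Op 6 cut(1, 0): punch at orig (5,6); cuts so far [(5, 6)]; region rows[4,8) x cols[6,7) = 4x1
Op 7 cut(3, 0): punch at orig (7,6); cuts so far [(5, 6), (7, 6)]; region rows[4,8) x cols[6,7) = 4x1
Op 8 cut(0, 0): punch at orig (4,6); cuts so far [(4, 6), (5, 6), (7, 6)]; region rows[4,8) x cols[6,7) = 4x1
Op 9 cut(2, 0): punch at orig (6,6); cuts so far [(4, 6), (5, 6), (6, 6), (7, 6)]; region rows[4,8) x cols[6,7) = 4x1
Unfold 1 (reflect across v@7): 8 holes -> [(4, 6), (4, 7), (5, 6), (5, 7), (6, 6), (6, 7), (7, 6), (7, 7)]
Unfold 2 (reflect across v@6): 16 holes -> [(4, 4), (4, 5), (4, 6), (4, 7), (5, 4), (5, 5), (5, 6), (5, 7), (6, 4), (6, 5), (6, 6), (6, 7), (7, 4), (7, 5), (7, 6), (7, 7)]
Unfold 3 (reflect across v@4): 32 holes -> [(4, 0), (4, 1), (4, 2), (4, 3), (4, 4), (4, 5), (4, 6), (4, 7), (5, 0), (5, 1), (5, 2), (5, 3), (5, 4), (5, 5), (5, 6), (5, 7), (6, 0), (6, 1), (6, 2), (6, 3), (6, 4), (6, 5), (6, 6), (6, 7), (7, 0), (7, 1), (7, 2), (7, 3), (7, 4), (7, 5), (7, 6), (7, 7)]
Unfold 4 (reflect across v@8): 64 holes -> [(4, 0), (4, 1), (4, 2), (4, 3), (4, 4), (4, 5), (4, 6), (4, 7), (4, 8), (4, 9), (4, 10), (4, 11), (4, 12), (4, 13), (4, 14), (4, 15), (5, 0), (5, 1), (5, 2), (5, 3), (5, 4), (5, 5), (5, 6), (5, 7), (5, 8), (5, 9), (5, 10), (5, 11), (5, 12), (5, 13), (5, 14), (5, 15), (6, 0), (6, 1), (6, 2), (6, 3), (6, 4), (6, 5), (6, 6), (6, 7), (6, 8), (6, 9), (6, 10), (6, 11), (6, 12), (6, 13), (6, 14), (6, 15), (7, 0), (7, 1), (7, 2), (7, 3), (7, 4), (7, 5), (7, 6), (7, 7), (7, 8), (7, 9), (7, 10), (7, 11), (7, 12), (7, 13), (7, 14), (7, 15)]
Unfold 5 (reflect across h@4): 128 holes -> [(0, 0), (0, 1), (0, 2), (0, 3), (0, 4), (0, 5), (0, 6), (0, 7), (0, 8), (0, 9), (0, 10), (0, 11), (0, 12), (0, 13), (0, 14), (0, 15), (1, 0), (1, 1), (1, 2), (1, 3), (1, 4), (1, 5), (1, 6), (1, 7), (1, 8), (1, 9), (1, 10), (1, 11), (1, 12), (1, 13), (1, 14), (1, 15), (2, 0), (2, 1), (2, 2), (2, 3), (2, 4), (2, 5), (2, 6), (2, 7), (2, 8), (2, 9), (2, 10), (2, 11), (2, 12), (2, 13), (2, 14), (2, 15), (3, 0), (3, 1), (3, 2), (3, 3), (3, 4), (3, 5), (3, 6), (3, 7), (3, 8), (3, 9), (3, 10), (3, 11), (3, 12), (3, 13), (3, 14), (3, 15), (4, 0), (4, 1), (4, 2), (4, 3), (4, 4), (4, 5), (4, 6), (4, 7), (4, 8), (4, 9), (4, 10), (4, 11), (4, 12), (4, 13), (4, 14), (4, 15), (5, 0), (5, 1), (5, 2), (5, 3), (5, 4), (5, 5), (5, 6), (5, 7), (5, 8), (5, 9), (5, 10), (5, 11), (5, 12), (5, 13), (5, 14), (5, 15), (6, 0), (6, 1), (6, 2), (6, 3), (6, 4), (6, 5), (6, 6), (6, 7), (6, 8), (6, 9), (6, 10), (6, 11), (6, 12), (6, 13), (6, 14), (6, 15), (7, 0), (7, 1), (7, 2), (7, 3), (7, 4), (7, 5), (7, 6), (7, 7), (7, 8), (7, 9), (7, 10), (7, 11), (7, 12), (7, 13), (7, 14), (7, 15)]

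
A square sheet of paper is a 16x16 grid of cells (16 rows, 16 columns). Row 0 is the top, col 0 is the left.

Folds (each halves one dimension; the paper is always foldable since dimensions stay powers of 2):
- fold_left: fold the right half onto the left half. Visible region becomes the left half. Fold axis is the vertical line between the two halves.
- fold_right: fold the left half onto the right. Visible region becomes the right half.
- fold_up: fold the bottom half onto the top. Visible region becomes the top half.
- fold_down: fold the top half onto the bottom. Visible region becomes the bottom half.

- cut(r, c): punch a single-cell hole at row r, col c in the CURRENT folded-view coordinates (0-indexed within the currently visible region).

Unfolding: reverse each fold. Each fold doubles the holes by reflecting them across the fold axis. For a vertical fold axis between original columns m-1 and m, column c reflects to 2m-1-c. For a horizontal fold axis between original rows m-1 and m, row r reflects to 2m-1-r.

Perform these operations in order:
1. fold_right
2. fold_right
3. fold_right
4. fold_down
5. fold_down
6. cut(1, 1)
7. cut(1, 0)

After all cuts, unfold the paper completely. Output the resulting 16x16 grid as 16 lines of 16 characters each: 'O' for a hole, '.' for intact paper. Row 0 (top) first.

Op 1 fold_right: fold axis v@8; visible region now rows[0,16) x cols[8,16) = 16x8
Op 2 fold_right: fold axis v@12; visible region now rows[0,16) x cols[12,16) = 16x4
Op 3 fold_right: fold axis v@14; visible region now rows[0,16) x cols[14,16) = 16x2
Op 4 fold_down: fold axis h@8; visible region now rows[8,16) x cols[14,16) = 8x2
Op 5 fold_down: fold axis h@12; visible region now rows[12,16) x cols[14,16) = 4x2
Op 6 cut(1, 1): punch at orig (13,15); cuts so far [(13, 15)]; region rows[12,16) x cols[14,16) = 4x2
Op 7 cut(1, 0): punch at orig (13,14); cuts so far [(13, 14), (13, 15)]; region rows[12,16) x cols[14,16) = 4x2
Unfold 1 (reflect across h@12): 4 holes -> [(10, 14), (10, 15), (13, 14), (13, 15)]
Unfold 2 (reflect across h@8): 8 holes -> [(2, 14), (2, 15), (5, 14), (5, 15), (10, 14), (10, 15), (13, 14), (13, 15)]
Unfold 3 (reflect across v@14): 16 holes -> [(2, 12), (2, 13), (2, 14), (2, 15), (5, 12), (5, 13), (5, 14), (5, 15), (10, 12), (10, 13), (10, 14), (10, 15), (13, 12), (13, 13), (13, 14), (13, 15)]
Unfold 4 (reflect across v@12): 32 holes -> [(2, 8), (2, 9), (2, 10), (2, 11), (2, 12), (2, 13), (2, 14), (2, 15), (5, 8), (5, 9), (5, 10), (5, 11), (5, 12), (5, 13), (5, 14), (5, 15), (10, 8), (10, 9), (10, 10), (10, 11), (10, 12), (10, 13), (10, 14), (10, 15), (13, 8), (13, 9), (13, 10), (13, 11), (13, 12), (13, 13), (13, 14), (13, 15)]
Unfold 5 (reflect across v@8): 64 holes -> [(2, 0), (2, 1), (2, 2), (2, 3), (2, 4), (2, 5), (2, 6), (2, 7), (2, 8), (2, 9), (2, 10), (2, 11), (2, 12), (2, 13), (2, 14), (2, 15), (5, 0), (5, 1), (5, 2), (5, 3), (5, 4), (5, 5), (5, 6), (5, 7), (5, 8), (5, 9), (5, 10), (5, 11), (5, 12), (5, 13), (5, 14), (5, 15), (10, 0), (10, 1), (10, 2), (10, 3), (10, 4), (10, 5), (10, 6), (10, 7), (10, 8), (10, 9), (10, 10), (10, 11), (10, 12), (10, 13), (10, 14), (10, 15), (13, 0), (13, 1), (13, 2), (13, 3), (13, 4), (13, 5), (13, 6), (13, 7), (13, 8), (13, 9), (13, 10), (13, 11), (13, 12), (13, 13), (13, 14), (13, 15)]

Answer: ................
................
OOOOOOOOOOOOOOOO
................
................
OOOOOOOOOOOOOOOO
................
................
................
................
OOOOOOOOOOOOOOOO
................
................
OOOOOOOOOOOOOOOO
................
................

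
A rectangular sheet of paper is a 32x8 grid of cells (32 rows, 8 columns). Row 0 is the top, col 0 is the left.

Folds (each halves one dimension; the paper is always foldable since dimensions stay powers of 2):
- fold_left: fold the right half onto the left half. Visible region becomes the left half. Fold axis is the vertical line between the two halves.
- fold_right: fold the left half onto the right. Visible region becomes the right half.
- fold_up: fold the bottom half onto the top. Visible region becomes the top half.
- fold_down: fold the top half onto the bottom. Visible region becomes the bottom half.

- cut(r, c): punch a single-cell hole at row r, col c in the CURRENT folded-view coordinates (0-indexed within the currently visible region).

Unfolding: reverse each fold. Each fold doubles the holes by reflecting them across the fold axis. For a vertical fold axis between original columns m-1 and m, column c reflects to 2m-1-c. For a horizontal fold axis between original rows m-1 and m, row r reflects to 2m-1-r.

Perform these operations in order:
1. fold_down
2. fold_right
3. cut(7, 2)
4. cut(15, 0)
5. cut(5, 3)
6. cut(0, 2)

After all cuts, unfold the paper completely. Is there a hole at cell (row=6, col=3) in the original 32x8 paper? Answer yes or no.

Op 1 fold_down: fold axis h@16; visible region now rows[16,32) x cols[0,8) = 16x8
Op 2 fold_right: fold axis v@4; visible region now rows[16,32) x cols[4,8) = 16x4
Op 3 cut(7, 2): punch at orig (23,6); cuts so far [(23, 6)]; region rows[16,32) x cols[4,8) = 16x4
Op 4 cut(15, 0): punch at orig (31,4); cuts so far [(23, 6), (31, 4)]; region rows[16,32) x cols[4,8) = 16x4
Op 5 cut(5, 3): punch at orig (21,7); cuts so far [(21, 7), (23, 6), (31, 4)]; region rows[16,32) x cols[4,8) = 16x4
Op 6 cut(0, 2): punch at orig (16,6); cuts so far [(16, 6), (21, 7), (23, 6), (31, 4)]; region rows[16,32) x cols[4,8) = 16x4
Unfold 1 (reflect across v@4): 8 holes -> [(16, 1), (16, 6), (21, 0), (21, 7), (23, 1), (23, 6), (31, 3), (31, 4)]
Unfold 2 (reflect across h@16): 16 holes -> [(0, 3), (0, 4), (8, 1), (8, 6), (10, 0), (10, 7), (15, 1), (15, 6), (16, 1), (16, 6), (21, 0), (21, 7), (23, 1), (23, 6), (31, 3), (31, 4)]
Holes: [(0, 3), (0, 4), (8, 1), (8, 6), (10, 0), (10, 7), (15, 1), (15, 6), (16, 1), (16, 6), (21, 0), (21, 7), (23, 1), (23, 6), (31, 3), (31, 4)]

Answer: no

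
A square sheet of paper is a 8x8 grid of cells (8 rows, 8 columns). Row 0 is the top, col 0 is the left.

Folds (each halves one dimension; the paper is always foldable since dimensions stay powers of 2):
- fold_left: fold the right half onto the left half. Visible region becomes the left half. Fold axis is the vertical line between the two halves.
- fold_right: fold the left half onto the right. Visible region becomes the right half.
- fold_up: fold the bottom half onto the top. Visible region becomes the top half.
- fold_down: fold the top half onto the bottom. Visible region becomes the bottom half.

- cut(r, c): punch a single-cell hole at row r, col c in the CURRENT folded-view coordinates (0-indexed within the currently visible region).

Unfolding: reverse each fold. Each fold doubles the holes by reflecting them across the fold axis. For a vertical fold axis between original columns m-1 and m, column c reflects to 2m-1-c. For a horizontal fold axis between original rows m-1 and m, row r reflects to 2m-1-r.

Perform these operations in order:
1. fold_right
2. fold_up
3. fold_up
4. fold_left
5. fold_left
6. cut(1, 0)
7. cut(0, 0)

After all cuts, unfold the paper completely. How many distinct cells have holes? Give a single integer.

Answer: 64

Derivation:
Op 1 fold_right: fold axis v@4; visible region now rows[0,8) x cols[4,8) = 8x4
Op 2 fold_up: fold axis h@4; visible region now rows[0,4) x cols[4,8) = 4x4
Op 3 fold_up: fold axis h@2; visible region now rows[0,2) x cols[4,8) = 2x4
Op 4 fold_left: fold axis v@6; visible region now rows[0,2) x cols[4,6) = 2x2
Op 5 fold_left: fold axis v@5; visible region now rows[0,2) x cols[4,5) = 2x1
Op 6 cut(1, 0): punch at orig (1,4); cuts so far [(1, 4)]; region rows[0,2) x cols[4,5) = 2x1
Op 7 cut(0, 0): punch at orig (0,4); cuts so far [(0, 4), (1, 4)]; region rows[0,2) x cols[4,5) = 2x1
Unfold 1 (reflect across v@5): 4 holes -> [(0, 4), (0, 5), (1, 4), (1, 5)]
Unfold 2 (reflect across v@6): 8 holes -> [(0, 4), (0, 5), (0, 6), (0, 7), (1, 4), (1, 5), (1, 6), (1, 7)]
Unfold 3 (reflect across h@2): 16 holes -> [(0, 4), (0, 5), (0, 6), (0, 7), (1, 4), (1, 5), (1, 6), (1, 7), (2, 4), (2, 5), (2, 6), (2, 7), (3, 4), (3, 5), (3, 6), (3, 7)]
Unfold 4 (reflect across h@4): 32 holes -> [(0, 4), (0, 5), (0, 6), (0, 7), (1, 4), (1, 5), (1, 6), (1, 7), (2, 4), (2, 5), (2, 6), (2, 7), (3, 4), (3, 5), (3, 6), (3, 7), (4, 4), (4, 5), (4, 6), (4, 7), (5, 4), (5, 5), (5, 6), (5, 7), (6, 4), (6, 5), (6, 6), (6, 7), (7, 4), (7, 5), (7, 6), (7, 7)]
Unfold 5 (reflect across v@4): 64 holes -> [(0, 0), (0, 1), (0, 2), (0, 3), (0, 4), (0, 5), (0, 6), (0, 7), (1, 0), (1, 1), (1, 2), (1, 3), (1, 4), (1, 5), (1, 6), (1, 7), (2, 0), (2, 1), (2, 2), (2, 3), (2, 4), (2, 5), (2, 6), (2, 7), (3, 0), (3, 1), (3, 2), (3, 3), (3, 4), (3, 5), (3, 6), (3, 7), (4, 0), (4, 1), (4, 2), (4, 3), (4, 4), (4, 5), (4, 6), (4, 7), (5, 0), (5, 1), (5, 2), (5, 3), (5, 4), (5, 5), (5, 6), (5, 7), (6, 0), (6, 1), (6, 2), (6, 3), (6, 4), (6, 5), (6, 6), (6, 7), (7, 0), (7, 1), (7, 2), (7, 3), (7, 4), (7, 5), (7, 6), (7, 7)]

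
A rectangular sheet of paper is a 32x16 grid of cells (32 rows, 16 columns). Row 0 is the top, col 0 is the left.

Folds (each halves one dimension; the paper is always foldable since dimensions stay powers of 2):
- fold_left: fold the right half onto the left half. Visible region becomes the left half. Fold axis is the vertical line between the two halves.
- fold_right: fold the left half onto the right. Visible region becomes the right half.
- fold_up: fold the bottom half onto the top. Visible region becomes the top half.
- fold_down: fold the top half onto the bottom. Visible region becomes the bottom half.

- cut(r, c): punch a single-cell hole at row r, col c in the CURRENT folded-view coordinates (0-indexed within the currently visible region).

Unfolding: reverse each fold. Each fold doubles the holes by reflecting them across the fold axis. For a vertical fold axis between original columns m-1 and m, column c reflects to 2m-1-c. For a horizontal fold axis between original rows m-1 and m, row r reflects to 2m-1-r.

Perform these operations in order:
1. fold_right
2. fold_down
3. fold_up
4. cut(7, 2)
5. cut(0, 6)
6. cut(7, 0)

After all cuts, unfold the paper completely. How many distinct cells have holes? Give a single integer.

Op 1 fold_right: fold axis v@8; visible region now rows[0,32) x cols[8,16) = 32x8
Op 2 fold_down: fold axis h@16; visible region now rows[16,32) x cols[8,16) = 16x8
Op 3 fold_up: fold axis h@24; visible region now rows[16,24) x cols[8,16) = 8x8
Op 4 cut(7, 2): punch at orig (23,10); cuts so far [(23, 10)]; region rows[16,24) x cols[8,16) = 8x8
Op 5 cut(0, 6): punch at orig (16,14); cuts so far [(16, 14), (23, 10)]; region rows[16,24) x cols[8,16) = 8x8
Op 6 cut(7, 0): punch at orig (23,8); cuts so far [(16, 14), (23, 8), (23, 10)]; region rows[16,24) x cols[8,16) = 8x8
Unfold 1 (reflect across h@24): 6 holes -> [(16, 14), (23, 8), (23, 10), (24, 8), (24, 10), (31, 14)]
Unfold 2 (reflect across h@16): 12 holes -> [(0, 14), (7, 8), (7, 10), (8, 8), (8, 10), (15, 14), (16, 14), (23, 8), (23, 10), (24, 8), (24, 10), (31, 14)]
Unfold 3 (reflect across v@8): 24 holes -> [(0, 1), (0, 14), (7, 5), (7, 7), (7, 8), (7, 10), (8, 5), (8, 7), (8, 8), (8, 10), (15, 1), (15, 14), (16, 1), (16, 14), (23, 5), (23, 7), (23, 8), (23, 10), (24, 5), (24, 7), (24, 8), (24, 10), (31, 1), (31, 14)]

Answer: 24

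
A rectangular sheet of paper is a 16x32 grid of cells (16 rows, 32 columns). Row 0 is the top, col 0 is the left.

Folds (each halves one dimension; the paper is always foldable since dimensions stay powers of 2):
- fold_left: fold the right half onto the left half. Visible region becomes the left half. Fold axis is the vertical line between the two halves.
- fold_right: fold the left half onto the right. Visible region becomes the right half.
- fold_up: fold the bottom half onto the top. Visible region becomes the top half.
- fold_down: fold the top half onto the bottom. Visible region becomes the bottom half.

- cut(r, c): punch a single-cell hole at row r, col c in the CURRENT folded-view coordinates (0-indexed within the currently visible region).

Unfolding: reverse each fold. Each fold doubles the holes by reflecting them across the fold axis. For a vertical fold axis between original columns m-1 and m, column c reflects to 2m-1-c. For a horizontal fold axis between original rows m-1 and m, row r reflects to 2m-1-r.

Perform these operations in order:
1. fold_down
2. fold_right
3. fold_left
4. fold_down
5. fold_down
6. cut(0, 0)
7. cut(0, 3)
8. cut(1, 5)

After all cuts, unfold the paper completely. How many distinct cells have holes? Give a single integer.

Answer: 96

Derivation:
Op 1 fold_down: fold axis h@8; visible region now rows[8,16) x cols[0,32) = 8x32
Op 2 fold_right: fold axis v@16; visible region now rows[8,16) x cols[16,32) = 8x16
Op 3 fold_left: fold axis v@24; visible region now rows[8,16) x cols[16,24) = 8x8
Op 4 fold_down: fold axis h@12; visible region now rows[12,16) x cols[16,24) = 4x8
Op 5 fold_down: fold axis h@14; visible region now rows[14,16) x cols[16,24) = 2x8
Op 6 cut(0, 0): punch at orig (14,16); cuts so far [(14, 16)]; region rows[14,16) x cols[16,24) = 2x8
Op 7 cut(0, 3): punch at orig (14,19); cuts so far [(14, 16), (14, 19)]; region rows[14,16) x cols[16,24) = 2x8
Op 8 cut(1, 5): punch at orig (15,21); cuts so far [(14, 16), (14, 19), (15, 21)]; region rows[14,16) x cols[16,24) = 2x8
Unfold 1 (reflect across h@14): 6 holes -> [(12, 21), (13, 16), (13, 19), (14, 16), (14, 19), (15, 21)]
Unfold 2 (reflect across h@12): 12 holes -> [(8, 21), (9, 16), (9, 19), (10, 16), (10, 19), (11, 21), (12, 21), (13, 16), (13, 19), (14, 16), (14, 19), (15, 21)]
Unfold 3 (reflect across v@24): 24 holes -> [(8, 21), (8, 26), (9, 16), (9, 19), (9, 28), (9, 31), (10, 16), (10, 19), (10, 28), (10, 31), (11, 21), (11, 26), (12, 21), (12, 26), (13, 16), (13, 19), (13, 28), (13, 31), (14, 16), (14, 19), (14, 28), (14, 31), (15, 21), (15, 26)]
Unfold 4 (reflect across v@16): 48 holes -> [(8, 5), (8, 10), (8, 21), (8, 26), (9, 0), (9, 3), (9, 12), (9, 15), (9, 16), (9, 19), (9, 28), (9, 31), (10, 0), (10, 3), (10, 12), (10, 15), (10, 16), (10, 19), (10, 28), (10, 31), (11, 5), (11, 10), (11, 21), (11, 26), (12, 5), (12, 10), (12, 21), (12, 26), (13, 0), (13, 3), (13, 12), (13, 15), (13, 16), (13, 19), (13, 28), (13, 31), (14, 0), (14, 3), (14, 12), (14, 15), (14, 16), (14, 19), (14, 28), (14, 31), (15, 5), (15, 10), (15, 21), (15, 26)]
Unfold 5 (reflect across h@8): 96 holes -> [(0, 5), (0, 10), (0, 21), (0, 26), (1, 0), (1, 3), (1, 12), (1, 15), (1, 16), (1, 19), (1, 28), (1, 31), (2, 0), (2, 3), (2, 12), (2, 15), (2, 16), (2, 19), (2, 28), (2, 31), (3, 5), (3, 10), (3, 21), (3, 26), (4, 5), (4, 10), (4, 21), (4, 26), (5, 0), (5, 3), (5, 12), (5, 15), (5, 16), (5, 19), (5, 28), (5, 31), (6, 0), (6, 3), (6, 12), (6, 15), (6, 16), (6, 19), (6, 28), (6, 31), (7, 5), (7, 10), (7, 21), (7, 26), (8, 5), (8, 10), (8, 21), (8, 26), (9, 0), (9, 3), (9, 12), (9, 15), (9, 16), (9, 19), (9, 28), (9, 31), (10, 0), (10, 3), (10, 12), (10, 15), (10, 16), (10, 19), (10, 28), (10, 31), (11, 5), (11, 10), (11, 21), (11, 26), (12, 5), (12, 10), (12, 21), (12, 26), (13, 0), (13, 3), (13, 12), (13, 15), (13, 16), (13, 19), (13, 28), (13, 31), (14, 0), (14, 3), (14, 12), (14, 15), (14, 16), (14, 19), (14, 28), (14, 31), (15, 5), (15, 10), (15, 21), (15, 26)]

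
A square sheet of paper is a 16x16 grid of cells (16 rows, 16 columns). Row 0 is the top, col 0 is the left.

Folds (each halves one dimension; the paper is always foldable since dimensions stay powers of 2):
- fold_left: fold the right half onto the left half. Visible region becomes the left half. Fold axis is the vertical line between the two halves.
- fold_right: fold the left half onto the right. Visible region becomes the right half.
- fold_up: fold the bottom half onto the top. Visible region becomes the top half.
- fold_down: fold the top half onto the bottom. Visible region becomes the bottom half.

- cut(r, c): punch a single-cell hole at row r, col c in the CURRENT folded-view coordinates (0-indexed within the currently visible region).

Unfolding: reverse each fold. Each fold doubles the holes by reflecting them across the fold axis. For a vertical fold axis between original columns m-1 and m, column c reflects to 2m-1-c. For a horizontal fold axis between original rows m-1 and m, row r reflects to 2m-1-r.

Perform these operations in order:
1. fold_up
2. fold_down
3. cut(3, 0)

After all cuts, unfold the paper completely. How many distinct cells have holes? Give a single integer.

Answer: 4

Derivation:
Op 1 fold_up: fold axis h@8; visible region now rows[0,8) x cols[0,16) = 8x16
Op 2 fold_down: fold axis h@4; visible region now rows[4,8) x cols[0,16) = 4x16
Op 3 cut(3, 0): punch at orig (7,0); cuts so far [(7, 0)]; region rows[4,8) x cols[0,16) = 4x16
Unfold 1 (reflect across h@4): 2 holes -> [(0, 0), (7, 0)]
Unfold 2 (reflect across h@8): 4 holes -> [(0, 0), (7, 0), (8, 0), (15, 0)]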